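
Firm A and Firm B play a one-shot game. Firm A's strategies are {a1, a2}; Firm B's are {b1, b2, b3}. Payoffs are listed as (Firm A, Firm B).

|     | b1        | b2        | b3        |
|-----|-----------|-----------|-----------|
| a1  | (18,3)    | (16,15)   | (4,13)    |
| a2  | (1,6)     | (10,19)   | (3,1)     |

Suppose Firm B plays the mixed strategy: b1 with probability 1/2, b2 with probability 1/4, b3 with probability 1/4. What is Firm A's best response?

a1

Compute Firm A's expected payoff from each pure strategy against the given mix.
a1: (1/2)·18 + (1/4)·16 + (1/4)·4 = 14
a2: (1/2)·1 + (1/4)·10 + (1/4)·3 = 15/4
Highest expected payoff is 14, from a1.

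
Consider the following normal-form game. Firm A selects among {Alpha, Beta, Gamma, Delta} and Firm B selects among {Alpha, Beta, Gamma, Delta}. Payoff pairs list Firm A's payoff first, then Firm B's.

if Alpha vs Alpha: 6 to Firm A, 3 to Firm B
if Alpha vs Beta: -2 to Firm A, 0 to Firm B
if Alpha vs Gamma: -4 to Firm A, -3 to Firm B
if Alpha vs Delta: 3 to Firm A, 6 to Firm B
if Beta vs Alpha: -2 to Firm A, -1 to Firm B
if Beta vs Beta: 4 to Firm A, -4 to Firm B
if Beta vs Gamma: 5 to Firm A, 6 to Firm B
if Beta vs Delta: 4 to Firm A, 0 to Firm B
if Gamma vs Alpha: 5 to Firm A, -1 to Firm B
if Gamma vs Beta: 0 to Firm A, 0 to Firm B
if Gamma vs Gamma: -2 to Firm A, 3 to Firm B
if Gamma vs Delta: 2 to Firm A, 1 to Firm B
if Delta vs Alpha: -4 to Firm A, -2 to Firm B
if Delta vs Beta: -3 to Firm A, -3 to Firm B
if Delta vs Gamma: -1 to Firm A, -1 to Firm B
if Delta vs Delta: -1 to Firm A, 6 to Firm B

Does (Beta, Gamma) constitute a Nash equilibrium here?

Yes

Holding Firm B at Gamma: Firm A gets 5 from Beta, versus -4 from Alpha, -2 from Gamma, -1 from Delta. No profitable deviation for Firm A.
Holding Firm A at Beta: Firm B gets 6 from Gamma, versus -1 from Alpha, -4 from Beta, 0 from Delta. No profitable deviation for Firm B either.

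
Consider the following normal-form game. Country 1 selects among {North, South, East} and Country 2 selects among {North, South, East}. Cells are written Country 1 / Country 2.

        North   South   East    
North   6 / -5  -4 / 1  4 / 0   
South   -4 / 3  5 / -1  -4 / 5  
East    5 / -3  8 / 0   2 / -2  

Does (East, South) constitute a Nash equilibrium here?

Yes

Holding Country 2 at South: Country 1 gets 8 from East, versus -4 from North, 5 from South. No profitable deviation for Country 1.
Holding Country 1 at East: Country 2 gets 0 from South, versus -3 from North, -2 from East. No profitable deviation for Country 2 either.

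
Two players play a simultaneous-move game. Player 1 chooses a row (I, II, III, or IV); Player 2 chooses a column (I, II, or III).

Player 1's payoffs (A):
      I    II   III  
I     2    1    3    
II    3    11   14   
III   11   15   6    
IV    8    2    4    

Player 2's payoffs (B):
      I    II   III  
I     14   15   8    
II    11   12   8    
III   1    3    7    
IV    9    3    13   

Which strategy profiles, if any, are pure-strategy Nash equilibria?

No pure-strategy Nash equilibrium

A profile is a Nash equilibrium when each player is best-responding to the other.
Player 1's best responses — vs I: III (payoff 11); vs II: III (payoff 15); vs III: II (payoff 14).
Player 2's best responses — vs I: II (payoff 15); vs II: II (payoff 12); vs III: III (payoff 7); vs IV: III (payoff 13).
No cell has both players best-responding. For instance, Player 1's best reply to III is II, but against II Player 2 prefers II over III.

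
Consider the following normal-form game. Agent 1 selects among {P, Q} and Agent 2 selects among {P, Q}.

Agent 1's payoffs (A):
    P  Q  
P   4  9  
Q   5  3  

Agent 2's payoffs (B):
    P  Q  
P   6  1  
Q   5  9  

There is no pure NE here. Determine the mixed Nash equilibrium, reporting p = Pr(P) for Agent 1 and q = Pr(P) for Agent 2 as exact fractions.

p = 4/9, q = 6/7

In a mixed NE each player is indifferent between their pure strategies, so the opponent's mix sets the indifference.
Agent 2 indifferent between P and Q: p·6 + (1−p)·5 = p·1 + (1−p)·9 ⟹ 5 + 1p = 9 + (-8)p ⟹ p = 4/9.
Agent 1 indifferent between P and Q: q·4 + (1−q)·9 = q·5 + (1−q)·3 ⟹ 9 + (-5)q = 3 + 2q ⟹ q = 6/7.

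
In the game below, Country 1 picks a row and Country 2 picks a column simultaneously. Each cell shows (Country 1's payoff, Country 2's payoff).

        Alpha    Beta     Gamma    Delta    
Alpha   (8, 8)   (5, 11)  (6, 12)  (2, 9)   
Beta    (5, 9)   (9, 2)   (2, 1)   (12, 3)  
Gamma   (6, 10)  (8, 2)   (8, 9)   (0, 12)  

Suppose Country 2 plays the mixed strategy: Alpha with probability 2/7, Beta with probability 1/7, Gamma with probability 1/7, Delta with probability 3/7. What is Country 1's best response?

Compute Country 1's expected payoff from each pure strategy against the given mix.
Alpha: (2/7)·8 + (1/7)·5 + (1/7)·6 + (3/7)·2 = 33/7
Beta: (2/7)·5 + (1/7)·9 + (1/7)·2 + (3/7)·12 = 57/7
Gamma: (2/7)·6 + (1/7)·8 + (1/7)·8 + (3/7)·0 = 4
Highest expected payoff is 57/7, from Beta.

Beta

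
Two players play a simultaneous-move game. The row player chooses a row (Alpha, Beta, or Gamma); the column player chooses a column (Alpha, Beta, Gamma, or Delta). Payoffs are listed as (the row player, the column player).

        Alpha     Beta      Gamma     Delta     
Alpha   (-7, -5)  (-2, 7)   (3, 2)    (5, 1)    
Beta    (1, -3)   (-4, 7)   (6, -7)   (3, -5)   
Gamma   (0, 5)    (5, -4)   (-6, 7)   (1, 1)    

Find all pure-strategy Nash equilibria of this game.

Check mutual best responses: a cell is a NE iff neither player can gain by unilaterally deviating.
The row player's best responses — vs Alpha: Beta (payoff 1); vs Beta: Gamma (payoff 5); vs Gamma: Beta (payoff 6); vs Delta: Alpha (payoff 5).
The column player's best responses — vs Alpha: Beta (payoff 7); vs Beta: Beta (payoff 7); vs Gamma: Gamma (payoff 7).
No cell has both players best-responding. For instance, the row player's best reply to Gamma is Beta, but against Beta the column player prefers Beta over Gamma.

No pure-strategy Nash equilibrium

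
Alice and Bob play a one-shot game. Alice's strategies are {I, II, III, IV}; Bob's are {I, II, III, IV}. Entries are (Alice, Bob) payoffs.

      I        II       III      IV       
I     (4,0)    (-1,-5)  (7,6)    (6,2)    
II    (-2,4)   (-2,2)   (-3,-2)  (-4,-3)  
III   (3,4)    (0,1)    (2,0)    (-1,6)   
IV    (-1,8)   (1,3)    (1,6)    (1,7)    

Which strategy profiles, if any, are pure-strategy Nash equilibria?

Check mutual best responses: a cell is a NE iff neither player can gain by unilaterally deviating.
Alice's best responses — vs I: I (payoff 4); vs II: IV (payoff 1); vs III: I (payoff 7); vs IV: I (payoff 6).
Bob's best responses — vs I: III (payoff 6); vs II: I (payoff 4); vs III: IV (payoff 6); vs IV: I (payoff 8).
The only mutual best response is (I, III); neither player gains by switching there.

(I, III)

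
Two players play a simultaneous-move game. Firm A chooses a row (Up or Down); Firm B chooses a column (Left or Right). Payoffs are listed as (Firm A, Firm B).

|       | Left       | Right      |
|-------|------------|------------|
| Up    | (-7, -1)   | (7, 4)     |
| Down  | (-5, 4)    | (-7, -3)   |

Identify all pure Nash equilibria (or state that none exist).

Check mutual best responses: a cell is a NE iff neither player can gain by unilaterally deviating.
Firm A's best responses — vs Left: Down (payoff -5); vs Right: Up (payoff 7).
Firm B's best responses — vs Up: Right (payoff 4); vs Down: Left (payoff 4).
Mutual best responses occur at (Up, Right) and (Down, Left); at each, neither player gains by switching.

(Up, Right) and (Down, Left)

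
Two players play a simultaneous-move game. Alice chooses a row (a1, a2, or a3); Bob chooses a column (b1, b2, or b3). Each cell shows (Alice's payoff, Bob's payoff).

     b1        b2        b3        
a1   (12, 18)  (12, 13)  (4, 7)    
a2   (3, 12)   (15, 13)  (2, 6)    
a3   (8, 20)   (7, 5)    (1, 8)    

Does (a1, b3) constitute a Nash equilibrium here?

Holding Bob at b3: Alice gets 4 from a1, versus 2 from a2, 1 from a3. No profitable deviation for Alice.
Holding Alice at a1: Bob gets 7 from b3 but could get 18 by switching to b1. Bob has a profitable deviation.

No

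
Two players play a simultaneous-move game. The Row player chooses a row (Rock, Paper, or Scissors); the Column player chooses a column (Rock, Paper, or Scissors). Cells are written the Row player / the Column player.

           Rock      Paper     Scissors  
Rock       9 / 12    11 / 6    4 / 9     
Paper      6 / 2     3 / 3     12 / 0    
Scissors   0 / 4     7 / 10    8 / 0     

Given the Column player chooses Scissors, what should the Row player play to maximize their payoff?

Paper

With the Column player fixed at Scissors, the Row player's payoffs are: Rock → 4, Paper → 12, Scissors → 8.
The maximum is 12, achieved by Paper.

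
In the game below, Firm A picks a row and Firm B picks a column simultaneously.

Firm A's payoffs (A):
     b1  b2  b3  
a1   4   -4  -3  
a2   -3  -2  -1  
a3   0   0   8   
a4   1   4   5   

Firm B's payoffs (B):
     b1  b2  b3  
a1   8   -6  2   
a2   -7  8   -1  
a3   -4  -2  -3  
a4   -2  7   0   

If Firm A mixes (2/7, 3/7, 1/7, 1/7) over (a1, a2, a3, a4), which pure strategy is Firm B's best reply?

Compute Firm B's expected payoff from each pure strategy against the given mix.
b1: (2/7)·8 + (3/7)·(-7) + (1/7)·(-4) + (1/7)·(-2) = -11/7
b2: (2/7)·(-6) + (3/7)·8 + (1/7)·(-2) + (1/7)·7 = 17/7
b3: (2/7)·2 + (3/7)·(-1) + (1/7)·(-3) + (1/7)·0 = -2/7
Highest expected payoff is 17/7, from b2.

b2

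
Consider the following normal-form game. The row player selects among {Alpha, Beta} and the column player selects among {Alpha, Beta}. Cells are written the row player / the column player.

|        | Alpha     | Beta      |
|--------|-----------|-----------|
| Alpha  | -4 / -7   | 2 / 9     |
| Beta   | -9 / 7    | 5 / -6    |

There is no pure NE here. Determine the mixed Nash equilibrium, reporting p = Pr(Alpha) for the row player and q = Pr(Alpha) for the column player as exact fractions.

p = 13/29, q = 3/8

In a mixed NE each player is indifferent between their pure strategies, so the opponent's mix sets the indifference.
The column player indifferent between Alpha and Beta: p·(-7) + (1−p)·7 = p·9 + (1−p)·(-6) ⟹ 7 + (-14)p = (-6) + 15p ⟹ p = 13/29.
The row player indifferent between Alpha and Beta: q·(-4) + (1−q)·2 = q·(-9) + (1−q)·5 ⟹ 2 + (-6)q = 5 + (-14)q ⟹ q = 3/8.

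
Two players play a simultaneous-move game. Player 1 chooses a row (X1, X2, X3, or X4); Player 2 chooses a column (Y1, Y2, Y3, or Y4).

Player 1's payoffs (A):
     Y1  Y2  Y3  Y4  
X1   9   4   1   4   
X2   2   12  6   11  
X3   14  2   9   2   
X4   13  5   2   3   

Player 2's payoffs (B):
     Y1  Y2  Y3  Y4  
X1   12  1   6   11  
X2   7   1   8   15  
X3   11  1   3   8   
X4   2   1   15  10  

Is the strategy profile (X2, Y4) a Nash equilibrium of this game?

Yes

Holding Player 2 at Y4: Player 1 gets 11 from X2, versus 4 from X1, 2 from X3, 3 from X4. No profitable deviation for Player 1.
Holding Player 1 at X2: Player 2 gets 15 from Y4, versus 7 from Y1, 1 from Y2, 8 from Y3. No profitable deviation for Player 2 either.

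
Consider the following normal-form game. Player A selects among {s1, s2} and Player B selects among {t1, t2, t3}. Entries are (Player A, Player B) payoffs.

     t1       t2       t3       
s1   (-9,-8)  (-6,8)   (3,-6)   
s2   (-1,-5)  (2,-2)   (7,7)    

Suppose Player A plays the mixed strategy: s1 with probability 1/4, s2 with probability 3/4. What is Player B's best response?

Player B's best reply maximizes expected payoff against the mix.
t1: (1/4)·(-8) + (3/4)·(-5) = -23/4
t2: (1/4)·8 + (3/4)·(-2) = 1/2
t3: (1/4)·(-6) + (3/4)·7 = 15/4
Highest expected payoff is 15/4, from t3.

t3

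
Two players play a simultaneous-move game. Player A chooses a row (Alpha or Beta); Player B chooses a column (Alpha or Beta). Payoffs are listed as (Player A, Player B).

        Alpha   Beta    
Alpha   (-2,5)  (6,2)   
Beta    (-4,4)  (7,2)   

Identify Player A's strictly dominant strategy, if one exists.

Check whether one of Player A's strategies beats all alternatives regardless of what the opponent does.
Alpha is not dominant: against Beta, Beta gives 7 > 6.
Beta is not dominant: against Alpha, Alpha gives -2 > -4.
No single strategy is best against every opponent action.

No strictly dominant strategy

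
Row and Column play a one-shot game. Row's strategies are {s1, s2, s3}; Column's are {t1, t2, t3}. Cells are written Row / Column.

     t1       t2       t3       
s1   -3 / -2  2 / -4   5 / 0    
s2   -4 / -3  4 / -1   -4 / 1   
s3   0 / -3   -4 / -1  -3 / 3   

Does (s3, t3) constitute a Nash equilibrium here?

Holding Column at t3: Row gets -3 from s3 but could get 5 by switching to s1. Row has a profitable deviation.

No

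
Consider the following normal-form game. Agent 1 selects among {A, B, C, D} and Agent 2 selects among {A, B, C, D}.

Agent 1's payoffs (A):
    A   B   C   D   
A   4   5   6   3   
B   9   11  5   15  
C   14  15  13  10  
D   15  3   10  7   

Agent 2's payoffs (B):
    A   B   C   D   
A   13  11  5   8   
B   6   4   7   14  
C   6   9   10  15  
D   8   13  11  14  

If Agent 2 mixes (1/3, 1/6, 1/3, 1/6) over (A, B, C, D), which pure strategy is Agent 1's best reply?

C

Agent 1's best reply maximizes expected payoff against the mix.
A: (1/3)·4 + (1/6)·5 + (1/3)·6 + (1/6)·3 = 14/3
B: (1/3)·9 + (1/6)·11 + (1/3)·5 + (1/6)·15 = 9
C: (1/3)·14 + (1/6)·15 + (1/3)·13 + (1/6)·10 = 79/6
D: (1/3)·15 + (1/6)·3 + (1/3)·10 + (1/6)·7 = 10
Highest expected payoff is 79/6, from C.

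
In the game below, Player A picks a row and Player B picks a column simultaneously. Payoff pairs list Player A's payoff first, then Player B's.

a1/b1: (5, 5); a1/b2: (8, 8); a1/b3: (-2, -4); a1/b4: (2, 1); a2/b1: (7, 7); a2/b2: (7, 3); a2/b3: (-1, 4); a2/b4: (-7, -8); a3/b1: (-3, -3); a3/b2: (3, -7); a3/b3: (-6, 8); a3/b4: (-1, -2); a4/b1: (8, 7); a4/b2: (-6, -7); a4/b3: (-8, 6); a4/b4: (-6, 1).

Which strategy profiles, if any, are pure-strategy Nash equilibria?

Find each player's best response to every opponent strategy; NE are the intersections.
Player A's best responses — vs b1: a4 (payoff 8); vs b2: a1 (payoff 8); vs b3: a2 (payoff -1); vs b4: a1 (payoff 2).
Player B's best responses — vs a1: b2 (payoff 8); vs a2: b1 (payoff 7); vs a3: b3 (payoff 8); vs a4: b1 (payoff 7).
Mutual best responses occur at (a1, b2) and (a4, b1); at each, neither player gains by switching.

(a1, b2) and (a4, b1)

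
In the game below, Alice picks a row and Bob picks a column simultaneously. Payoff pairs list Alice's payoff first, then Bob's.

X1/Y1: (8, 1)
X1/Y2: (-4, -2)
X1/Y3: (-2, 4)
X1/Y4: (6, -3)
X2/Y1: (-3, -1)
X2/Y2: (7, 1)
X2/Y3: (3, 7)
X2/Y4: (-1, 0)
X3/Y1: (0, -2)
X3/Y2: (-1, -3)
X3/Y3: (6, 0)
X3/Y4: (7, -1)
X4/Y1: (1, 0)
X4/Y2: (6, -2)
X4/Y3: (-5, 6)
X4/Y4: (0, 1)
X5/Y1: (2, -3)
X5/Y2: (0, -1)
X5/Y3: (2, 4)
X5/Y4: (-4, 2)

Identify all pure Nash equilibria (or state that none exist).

Check mutual best responses: a cell is a NE iff neither player can gain by unilaterally deviating.
Alice's best responses — vs Y1: X1 (payoff 8); vs Y2: X2 (payoff 7); vs Y3: X3 (payoff 6); vs Y4: X3 (payoff 7).
Bob's best responses — vs X1: Y3 (payoff 4); vs X2: Y3 (payoff 7); vs X3: Y3 (payoff 0); vs X4: Y3 (payoff 6); vs X5: Y3 (payoff 4).
The only mutual best response is (X3, Y3); neither player gains by switching there.

(X3, Y3)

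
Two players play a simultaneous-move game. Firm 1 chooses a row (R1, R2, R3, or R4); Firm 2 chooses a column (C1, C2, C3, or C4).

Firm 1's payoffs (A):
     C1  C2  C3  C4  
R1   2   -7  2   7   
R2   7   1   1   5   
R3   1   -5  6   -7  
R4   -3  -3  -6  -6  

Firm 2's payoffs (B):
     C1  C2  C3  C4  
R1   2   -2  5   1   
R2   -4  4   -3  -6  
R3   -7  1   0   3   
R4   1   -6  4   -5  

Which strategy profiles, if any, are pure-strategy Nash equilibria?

(R2, C2)

A profile is a Nash equilibrium when each player is best-responding to the other.
Firm 1's best responses — vs C1: R2 (payoff 7); vs C2: R2 (payoff 1); vs C3: R3 (payoff 6); vs C4: R1 (payoff 7).
Firm 2's best responses — vs R1: C3 (payoff 5); vs R2: C2 (payoff 4); vs R3: C4 (payoff 3); vs R4: C3 (payoff 4).
The only mutual best response is (R2, C2); neither player gains by switching there.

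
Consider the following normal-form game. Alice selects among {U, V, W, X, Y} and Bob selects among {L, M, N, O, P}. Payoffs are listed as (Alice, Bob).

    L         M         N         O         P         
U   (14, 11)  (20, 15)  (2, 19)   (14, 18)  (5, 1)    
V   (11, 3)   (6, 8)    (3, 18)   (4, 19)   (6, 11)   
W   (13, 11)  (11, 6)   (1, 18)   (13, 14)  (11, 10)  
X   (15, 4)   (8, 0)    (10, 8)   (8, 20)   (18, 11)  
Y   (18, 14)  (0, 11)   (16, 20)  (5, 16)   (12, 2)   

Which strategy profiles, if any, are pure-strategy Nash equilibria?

(Y, N)

Find each player's best response to every opponent strategy; NE are the intersections.
Alice's best responses — vs L: Y (payoff 18); vs M: U (payoff 20); vs N: Y (payoff 16); vs O: U (payoff 14); vs P: X (payoff 18).
Bob's best responses — vs U: N (payoff 19); vs V: O (payoff 19); vs W: N (payoff 18); vs X: O (payoff 20); vs Y: N (payoff 20).
The only mutual best response is (Y, N); neither player gains by switching there.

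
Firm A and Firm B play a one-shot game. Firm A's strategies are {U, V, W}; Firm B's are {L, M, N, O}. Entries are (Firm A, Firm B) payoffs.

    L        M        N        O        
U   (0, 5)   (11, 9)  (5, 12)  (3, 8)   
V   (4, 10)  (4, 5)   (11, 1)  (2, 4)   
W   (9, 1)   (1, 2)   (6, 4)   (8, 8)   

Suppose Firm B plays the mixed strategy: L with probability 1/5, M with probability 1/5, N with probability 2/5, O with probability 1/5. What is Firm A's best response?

Firm A's best reply maximizes expected payoff against the mix.
U: (1/5)·0 + (1/5)·11 + (2/5)·5 + (1/5)·3 = 24/5
V: (1/5)·4 + (1/5)·4 + (2/5)·11 + (1/5)·2 = 32/5
W: (1/5)·9 + (1/5)·1 + (2/5)·6 + (1/5)·8 = 6
Highest expected payoff is 32/5, from V.

V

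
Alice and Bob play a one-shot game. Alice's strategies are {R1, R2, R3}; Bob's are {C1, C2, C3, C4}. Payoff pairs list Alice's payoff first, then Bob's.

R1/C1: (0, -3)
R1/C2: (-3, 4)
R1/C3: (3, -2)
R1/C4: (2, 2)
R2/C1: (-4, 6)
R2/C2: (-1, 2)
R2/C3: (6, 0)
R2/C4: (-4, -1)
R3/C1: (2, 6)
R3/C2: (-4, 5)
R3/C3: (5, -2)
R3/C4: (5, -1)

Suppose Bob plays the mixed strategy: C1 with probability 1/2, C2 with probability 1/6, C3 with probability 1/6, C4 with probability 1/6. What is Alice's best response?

R3

Alice's best reply maximizes expected payoff against the mix.
R1: (1/2)·0 + (1/6)·(-3) + (1/6)·3 + (1/6)·2 = 1/3
R2: (1/2)·(-4) + (1/6)·(-1) + (1/6)·6 + (1/6)·(-4) = -11/6
R3: (1/2)·2 + (1/6)·(-4) + (1/6)·5 + (1/6)·5 = 2
Highest expected payoff is 2, from R3.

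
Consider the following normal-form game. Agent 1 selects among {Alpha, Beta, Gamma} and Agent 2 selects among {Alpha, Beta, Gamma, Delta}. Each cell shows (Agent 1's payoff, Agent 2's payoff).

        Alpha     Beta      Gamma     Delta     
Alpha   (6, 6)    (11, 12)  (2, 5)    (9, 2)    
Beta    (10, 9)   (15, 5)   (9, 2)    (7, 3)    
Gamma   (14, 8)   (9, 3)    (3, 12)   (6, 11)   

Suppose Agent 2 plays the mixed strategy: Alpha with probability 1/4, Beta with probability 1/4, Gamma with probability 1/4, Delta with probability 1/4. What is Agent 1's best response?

Agent 1's best reply maximizes expected payoff against the mix.
Alpha: (1/4)·6 + (1/4)·11 + (1/4)·2 + (1/4)·9 = 7
Beta: (1/4)·10 + (1/4)·15 + (1/4)·9 + (1/4)·7 = 41/4
Gamma: (1/4)·14 + (1/4)·9 + (1/4)·3 + (1/4)·6 = 8
Highest expected payoff is 41/4, from Beta.

Beta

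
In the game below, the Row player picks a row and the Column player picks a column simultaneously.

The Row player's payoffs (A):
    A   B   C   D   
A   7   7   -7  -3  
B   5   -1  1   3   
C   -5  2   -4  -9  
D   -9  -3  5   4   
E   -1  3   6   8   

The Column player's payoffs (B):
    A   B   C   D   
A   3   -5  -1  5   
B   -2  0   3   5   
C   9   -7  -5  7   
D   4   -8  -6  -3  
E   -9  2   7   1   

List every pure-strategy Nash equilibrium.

A profile is a Nash equilibrium when each player is best-responding to the other.
The Row player's best responses — vs A: A (payoff 7); vs B: A (payoff 7); vs C: E (payoff 6); vs D: E (payoff 8).
The Column player's best responses — vs A: D (payoff 5); vs B: D (payoff 5); vs C: A (payoff 9); vs D: A (payoff 4); vs E: C (payoff 7).
The only mutual best response is (E, C); neither player gains by switching there.

(E, C)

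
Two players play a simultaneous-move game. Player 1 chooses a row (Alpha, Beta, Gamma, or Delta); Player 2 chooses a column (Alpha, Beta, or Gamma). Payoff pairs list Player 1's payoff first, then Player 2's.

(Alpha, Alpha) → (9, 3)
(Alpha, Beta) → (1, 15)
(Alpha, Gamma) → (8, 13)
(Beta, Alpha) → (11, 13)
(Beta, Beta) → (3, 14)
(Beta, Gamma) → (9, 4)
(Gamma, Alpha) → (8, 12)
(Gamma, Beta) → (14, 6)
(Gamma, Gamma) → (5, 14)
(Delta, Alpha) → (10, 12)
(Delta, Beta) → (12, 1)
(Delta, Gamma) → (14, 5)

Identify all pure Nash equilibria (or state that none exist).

No pure-strategy Nash equilibrium

Check mutual best responses: a cell is a NE iff neither player can gain by unilaterally deviating.
Player 1's best responses — vs Alpha: Beta (payoff 11); vs Beta: Gamma (payoff 14); vs Gamma: Delta (payoff 14).
Player 2's best responses — vs Alpha: Beta (payoff 15); vs Beta: Beta (payoff 14); vs Gamma: Gamma (payoff 14); vs Delta: Alpha (payoff 12).
No cell has both players best-responding. For instance, Player 1's best reply to Beta is Gamma, but against Gamma Player 2 prefers Gamma over Beta.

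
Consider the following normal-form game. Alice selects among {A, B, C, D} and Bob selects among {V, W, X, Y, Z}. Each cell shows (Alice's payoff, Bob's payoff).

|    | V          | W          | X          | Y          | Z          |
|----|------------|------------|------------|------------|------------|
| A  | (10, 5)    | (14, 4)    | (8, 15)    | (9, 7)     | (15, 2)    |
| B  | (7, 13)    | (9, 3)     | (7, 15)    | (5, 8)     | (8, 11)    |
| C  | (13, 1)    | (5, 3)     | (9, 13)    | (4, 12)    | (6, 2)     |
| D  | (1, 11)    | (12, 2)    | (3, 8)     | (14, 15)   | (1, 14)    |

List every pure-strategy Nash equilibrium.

Check mutual best responses: a cell is a NE iff neither player can gain by unilaterally deviating.
Alice's best responses — vs V: C (payoff 13); vs W: A (payoff 14); vs X: C (payoff 9); vs Y: D (payoff 14); vs Z: A (payoff 15).
Bob's best responses — vs A: X (payoff 15); vs B: X (payoff 15); vs C: X (payoff 13); vs D: Y (payoff 15).
Mutual best responses occur at (C, X) and (D, Y); at each, neither player gains by switching.

(C, X) and (D, Y)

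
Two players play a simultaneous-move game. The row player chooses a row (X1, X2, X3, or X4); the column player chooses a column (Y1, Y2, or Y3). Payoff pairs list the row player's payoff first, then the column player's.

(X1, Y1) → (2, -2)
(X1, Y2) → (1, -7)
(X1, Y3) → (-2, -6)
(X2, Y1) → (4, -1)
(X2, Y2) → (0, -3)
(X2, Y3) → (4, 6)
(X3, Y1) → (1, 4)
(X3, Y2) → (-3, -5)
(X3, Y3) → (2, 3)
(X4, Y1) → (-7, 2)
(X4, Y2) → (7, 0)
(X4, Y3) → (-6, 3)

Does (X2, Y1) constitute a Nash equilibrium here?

No

Holding the column player at Y1: the row player gets 4 from X2, versus 2 from X1, 1 from X3, -7 from X4. No profitable deviation for the row player.
Holding the row player at X2: the column player gets -1 from Y1 but could get 6 by switching to Y3. The column player has a profitable deviation.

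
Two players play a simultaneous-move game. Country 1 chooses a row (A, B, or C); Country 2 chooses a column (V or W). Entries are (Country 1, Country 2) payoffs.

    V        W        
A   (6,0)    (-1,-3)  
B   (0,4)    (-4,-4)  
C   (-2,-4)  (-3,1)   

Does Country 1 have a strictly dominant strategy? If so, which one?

A

Check whether one of Country 1's strategies beats all alternatives regardless of what the opponent does.
A strictly dominates: vs V: 6 > each of {0, -2}; vs W: -1 > each of {-4, -3}.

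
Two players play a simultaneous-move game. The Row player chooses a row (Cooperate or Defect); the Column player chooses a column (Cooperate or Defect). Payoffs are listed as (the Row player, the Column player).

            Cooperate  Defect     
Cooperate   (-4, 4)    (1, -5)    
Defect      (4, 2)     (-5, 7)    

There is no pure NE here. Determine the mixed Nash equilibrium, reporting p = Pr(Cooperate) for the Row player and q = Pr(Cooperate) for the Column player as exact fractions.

In a mixed NE each player is indifferent between their pure strategies, so the opponent's mix sets the indifference.
The Column player indifferent between Cooperate and Defect: p·4 + (1−p)·2 = p·(-5) + (1−p)·7 ⟹ 2 + 2p = 7 + (-12)p ⟹ p = 5/14.
The Row player indifferent between Cooperate and Defect: q·(-4) + (1−q)·1 = q·4 + (1−q)·(-5) ⟹ 1 + (-5)q = (-5) + 9q ⟹ q = 3/7.

p = 5/14, q = 3/7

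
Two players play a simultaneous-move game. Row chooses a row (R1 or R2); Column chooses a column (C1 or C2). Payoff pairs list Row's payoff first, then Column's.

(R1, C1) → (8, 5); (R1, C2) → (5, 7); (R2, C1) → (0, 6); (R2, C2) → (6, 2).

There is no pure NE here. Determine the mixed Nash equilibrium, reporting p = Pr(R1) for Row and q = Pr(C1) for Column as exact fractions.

Each player's mixing probability is pinned down by making the *other* player indifferent.
Column indifferent between C1 and C2: p·5 + (1−p)·6 = p·7 + (1−p)·2 ⟹ 6 + (-1)p = 2 + 5p ⟹ p = 2/3.
Row indifferent between R1 and R2: q·8 + (1−q)·5 = q·0 + (1−q)·6 ⟹ 5 + 3q = 6 + (-6)q ⟹ q = 1/9.

p = 2/3, q = 1/9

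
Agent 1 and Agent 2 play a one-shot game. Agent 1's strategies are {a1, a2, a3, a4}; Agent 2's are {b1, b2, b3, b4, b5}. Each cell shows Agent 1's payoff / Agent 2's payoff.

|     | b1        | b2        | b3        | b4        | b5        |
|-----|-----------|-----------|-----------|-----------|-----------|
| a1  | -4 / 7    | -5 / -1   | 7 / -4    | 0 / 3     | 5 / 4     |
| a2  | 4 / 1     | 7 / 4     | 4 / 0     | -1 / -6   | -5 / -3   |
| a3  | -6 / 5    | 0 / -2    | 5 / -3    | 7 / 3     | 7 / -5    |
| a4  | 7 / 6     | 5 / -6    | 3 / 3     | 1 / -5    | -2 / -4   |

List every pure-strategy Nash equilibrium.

(a2, b2) and (a4, b1)

Check mutual best responses: a cell is a NE iff neither player can gain by unilaterally deviating.
Agent 1's best responses — vs b1: a4 (payoff 7); vs b2: a2 (payoff 7); vs b3: a1 (payoff 7); vs b4: a3 (payoff 7); vs b5: a3 (payoff 7).
Agent 2's best responses — vs a1: b1 (payoff 7); vs a2: b2 (payoff 4); vs a3: b1 (payoff 5); vs a4: b1 (payoff 6).
Mutual best responses occur at (a2, b2) and (a4, b1); at each, neither player gains by switching.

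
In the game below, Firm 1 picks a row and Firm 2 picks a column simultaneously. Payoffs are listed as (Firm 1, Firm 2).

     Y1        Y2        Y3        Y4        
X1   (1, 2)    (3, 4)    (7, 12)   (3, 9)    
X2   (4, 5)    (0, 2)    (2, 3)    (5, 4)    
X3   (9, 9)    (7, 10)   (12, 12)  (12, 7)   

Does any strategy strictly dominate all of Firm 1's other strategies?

A strategy is strictly dominant if it gives Firm 1 a strictly higher payoff than every other strategy, against every choice by the opponent.
X3 strictly dominates: vs Y1: 9 > each of {1, 4}; vs Y2: 7 > each of {3, 0}; vs Y3: 12 > each of {7, 2}; vs Y4: 12 > each of {3, 5}.

X3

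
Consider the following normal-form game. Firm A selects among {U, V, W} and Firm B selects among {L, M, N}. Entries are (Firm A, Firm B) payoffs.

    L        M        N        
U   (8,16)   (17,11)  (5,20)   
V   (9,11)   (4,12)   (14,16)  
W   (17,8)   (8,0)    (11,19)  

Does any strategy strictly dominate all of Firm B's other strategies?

N

Check whether one of Firm B's strategies beats all alternatives regardless of what the opponent does.
N strictly dominates: vs U: 20 > each of {16, 11}; vs V: 16 > each of {11, 12}; vs W: 19 > each of {8, 0}.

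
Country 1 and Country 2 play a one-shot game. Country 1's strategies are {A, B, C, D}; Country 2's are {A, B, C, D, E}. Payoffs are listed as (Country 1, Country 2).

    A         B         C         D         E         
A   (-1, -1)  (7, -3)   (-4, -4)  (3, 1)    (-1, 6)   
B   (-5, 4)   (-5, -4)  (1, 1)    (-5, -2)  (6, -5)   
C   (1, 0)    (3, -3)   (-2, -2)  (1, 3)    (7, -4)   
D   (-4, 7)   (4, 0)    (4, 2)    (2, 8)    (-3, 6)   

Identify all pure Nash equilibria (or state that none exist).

A profile is a Nash equilibrium when each player is best-responding to the other.
Country 1's best responses — vs A: C (payoff 1); vs B: A (payoff 7); vs C: D (payoff 4); vs D: A (payoff 3); vs E: C (payoff 7).
Country 2's best responses — vs A: E (payoff 6); vs B: A (payoff 4); vs C: D (payoff 3); vs D: D (payoff 8).
No cell has both players best-responding. For instance, Country 1's best reply to B is A, but against A Country 2 prefers E over B.

No pure-strategy Nash equilibrium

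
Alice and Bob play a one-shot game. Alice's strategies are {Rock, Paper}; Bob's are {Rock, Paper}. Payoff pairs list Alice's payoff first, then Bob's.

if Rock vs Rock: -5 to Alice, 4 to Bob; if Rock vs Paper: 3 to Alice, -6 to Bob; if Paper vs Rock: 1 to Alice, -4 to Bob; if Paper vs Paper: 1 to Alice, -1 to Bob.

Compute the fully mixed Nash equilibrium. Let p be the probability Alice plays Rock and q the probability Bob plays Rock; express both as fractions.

p = 3/13, q = 1/4

Each player's mixing probability is pinned down by making the *other* player indifferent.
Bob indifferent between Rock and Paper: p·4 + (1−p)·(-4) = p·(-6) + (1−p)·(-1) ⟹ (-4) + 8p = (-1) + (-5)p ⟹ p = 3/13.
Alice indifferent between Rock and Paper: q·(-5) + (1−q)·3 = q·1 + (1−q)·1 ⟹ 3 + (-8)q = 1 + 0q ⟹ q = 1/4.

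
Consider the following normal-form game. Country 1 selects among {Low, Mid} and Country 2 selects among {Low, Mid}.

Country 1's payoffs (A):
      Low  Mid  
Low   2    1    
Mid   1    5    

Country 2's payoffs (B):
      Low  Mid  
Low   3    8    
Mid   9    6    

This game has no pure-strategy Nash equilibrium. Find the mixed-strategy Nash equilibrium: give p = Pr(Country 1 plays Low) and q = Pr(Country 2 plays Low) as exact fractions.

Each player's mixing probability is pinned down by making the *other* player indifferent.
Country 2 indifferent between Low and Mid: p·3 + (1−p)·9 = p·8 + (1−p)·6 ⟹ 9 + (-6)p = 6 + 2p ⟹ p = 3/8.
Country 1 indifferent between Low and Mid: q·2 + (1−q)·1 = q·1 + (1−q)·5 ⟹ 1 + 1q = 5 + (-4)q ⟹ q = 4/5.

p = 3/8, q = 4/5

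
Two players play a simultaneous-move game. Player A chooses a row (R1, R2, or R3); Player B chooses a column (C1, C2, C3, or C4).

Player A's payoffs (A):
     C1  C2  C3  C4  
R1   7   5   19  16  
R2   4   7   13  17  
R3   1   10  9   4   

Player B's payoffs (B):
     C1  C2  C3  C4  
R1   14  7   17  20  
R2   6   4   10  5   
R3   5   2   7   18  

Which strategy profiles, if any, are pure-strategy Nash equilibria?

A profile is a Nash equilibrium when each player is best-responding to the other.
Player A's best responses — vs C1: R1 (payoff 7); vs C2: R3 (payoff 10); vs C3: R1 (payoff 19); vs C4: R2 (payoff 17).
Player B's best responses — vs R1: C4 (payoff 20); vs R2: C3 (payoff 10); vs R3: C4 (payoff 18).
No cell has both players best-responding. For instance, Player A's best reply to C4 is R2, but against R2 Player B prefers C3 over C4.

There is no pure-strategy Nash equilibrium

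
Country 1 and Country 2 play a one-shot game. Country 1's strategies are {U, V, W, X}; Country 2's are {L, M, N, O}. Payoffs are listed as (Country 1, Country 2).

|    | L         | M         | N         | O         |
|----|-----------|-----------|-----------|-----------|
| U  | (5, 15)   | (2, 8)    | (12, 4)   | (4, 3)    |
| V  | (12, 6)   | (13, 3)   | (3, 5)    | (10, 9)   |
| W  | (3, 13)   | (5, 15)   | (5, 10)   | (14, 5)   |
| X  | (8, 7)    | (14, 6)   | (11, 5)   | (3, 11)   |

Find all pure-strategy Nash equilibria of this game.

None

Check mutual best responses: a cell is a NE iff neither player can gain by unilaterally deviating.
Country 1's best responses — vs L: V (payoff 12); vs M: X (payoff 14); vs N: U (payoff 12); vs O: W (payoff 14).
Country 2's best responses — vs U: L (payoff 15); vs V: O (payoff 9); vs W: M (payoff 15); vs X: O (payoff 11).
No cell has both players best-responding. For instance, Country 1's best reply to L is V, but against V Country 2 prefers O over L.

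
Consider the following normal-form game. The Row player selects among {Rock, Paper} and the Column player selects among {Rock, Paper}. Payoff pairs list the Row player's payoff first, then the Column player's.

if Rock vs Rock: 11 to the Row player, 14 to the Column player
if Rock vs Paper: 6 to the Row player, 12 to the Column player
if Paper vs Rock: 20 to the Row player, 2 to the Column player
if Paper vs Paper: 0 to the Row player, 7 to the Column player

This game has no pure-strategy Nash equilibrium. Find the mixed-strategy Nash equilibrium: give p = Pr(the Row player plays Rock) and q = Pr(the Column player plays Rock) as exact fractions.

Each player's mixing probability is pinned down by making the *other* player indifferent.
The Column player indifferent between Rock and Paper: p·14 + (1−p)·2 = p·12 + (1−p)·7 ⟹ 2 + 12p = 7 + 5p ⟹ p = 5/7.
The Row player indifferent between Rock and Paper: q·11 + (1−q)·6 = q·20 + (1−q)·0 ⟹ 6 + 5q = 0 + 20q ⟹ q = 2/5.

p = 5/7, q = 2/5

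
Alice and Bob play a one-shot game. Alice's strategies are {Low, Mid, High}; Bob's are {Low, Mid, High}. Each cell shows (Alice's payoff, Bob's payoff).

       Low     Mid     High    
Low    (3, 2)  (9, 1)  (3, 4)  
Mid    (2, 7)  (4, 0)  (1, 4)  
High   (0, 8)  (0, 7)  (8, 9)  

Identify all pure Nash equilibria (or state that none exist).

Check mutual best responses: a cell is a NE iff neither player can gain by unilaterally deviating.
Alice's best responses — vs Low: Low (payoff 3); vs Mid: Low (payoff 9); vs High: High (payoff 8).
Bob's best responses — vs Low: High (payoff 4); vs Mid: Low (payoff 7); vs High: High (payoff 9).
The only mutual best response is (High, High); neither player gains by switching there.

(High, High)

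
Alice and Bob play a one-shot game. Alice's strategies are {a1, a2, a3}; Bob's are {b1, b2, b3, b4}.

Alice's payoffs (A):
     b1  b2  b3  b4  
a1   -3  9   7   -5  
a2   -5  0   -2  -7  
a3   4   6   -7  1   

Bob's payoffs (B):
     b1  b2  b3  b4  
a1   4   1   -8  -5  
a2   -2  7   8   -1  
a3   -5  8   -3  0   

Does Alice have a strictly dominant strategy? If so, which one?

Check whether one of Alice's strategies beats all alternatives regardless of what the opponent does.
a1 is not dominant: against b1, a3 gives 4 > -3.
a2 is not dominant: against b1, a1 gives -3 > -5.
a3 is not dominant: against b2, a1 gives 9 > 6.
No single strategy is best against every opponent action.

None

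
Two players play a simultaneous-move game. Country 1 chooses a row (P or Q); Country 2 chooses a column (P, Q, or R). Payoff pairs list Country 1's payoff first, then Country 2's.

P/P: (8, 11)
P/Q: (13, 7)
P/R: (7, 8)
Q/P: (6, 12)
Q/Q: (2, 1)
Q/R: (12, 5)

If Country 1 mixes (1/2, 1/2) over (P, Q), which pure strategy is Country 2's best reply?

Compute Country 2's expected payoff from each pure strategy against the given mix.
P: (1/2)·11 + (1/2)·12 = 23/2
Q: (1/2)·7 + (1/2)·1 = 4
R: (1/2)·8 + (1/2)·5 = 13/2
Highest expected payoff is 23/2, from P.

P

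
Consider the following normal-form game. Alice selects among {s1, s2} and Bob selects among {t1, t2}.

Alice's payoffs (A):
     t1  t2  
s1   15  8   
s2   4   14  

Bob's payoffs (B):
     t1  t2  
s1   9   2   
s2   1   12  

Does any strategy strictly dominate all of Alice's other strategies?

None

Check whether one of Alice's strategies beats all alternatives regardless of what the opponent does.
s1 is not dominant: against t2, s2 gives 14 > 8.
s2 is not dominant: against t1, s1 gives 15 > 4.
No single strategy is best against every opponent action.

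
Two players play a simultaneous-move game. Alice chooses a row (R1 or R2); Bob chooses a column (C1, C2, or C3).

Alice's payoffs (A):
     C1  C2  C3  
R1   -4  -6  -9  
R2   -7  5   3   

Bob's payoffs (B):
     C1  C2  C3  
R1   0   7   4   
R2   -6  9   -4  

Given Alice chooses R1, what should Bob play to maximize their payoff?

With Alice fixed at R1, Bob's payoffs are: C1 → 0, C2 → 7, C3 → 4.
The maximum is 7, achieved by C2.

C2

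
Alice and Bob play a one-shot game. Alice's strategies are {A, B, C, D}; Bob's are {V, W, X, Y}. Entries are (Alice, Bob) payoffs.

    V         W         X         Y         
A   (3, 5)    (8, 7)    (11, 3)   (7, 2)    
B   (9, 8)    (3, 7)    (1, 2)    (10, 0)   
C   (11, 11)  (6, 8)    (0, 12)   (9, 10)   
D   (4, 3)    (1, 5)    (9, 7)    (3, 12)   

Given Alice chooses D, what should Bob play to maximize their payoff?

Y

With Alice fixed at D, Bob's payoffs are: V → 3, W → 5, X → 7, Y → 12.
The maximum is 12, achieved by Y.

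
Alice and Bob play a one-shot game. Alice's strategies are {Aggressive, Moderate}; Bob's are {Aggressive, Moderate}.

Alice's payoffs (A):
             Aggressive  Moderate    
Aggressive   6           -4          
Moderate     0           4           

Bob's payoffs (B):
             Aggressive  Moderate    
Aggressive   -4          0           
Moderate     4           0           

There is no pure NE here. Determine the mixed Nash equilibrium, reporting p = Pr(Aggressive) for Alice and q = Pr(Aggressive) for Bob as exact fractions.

p = 1/2, q = 4/7

Each player's mixing probability is pinned down by making the *other* player indifferent.
Bob indifferent between Aggressive and Moderate: p·(-4) + (1−p)·4 = p·0 + (1−p)·0 ⟹ 4 + (-8)p = 0 + 0p ⟹ p = 1/2.
Alice indifferent between Aggressive and Moderate: q·6 + (1−q)·(-4) = q·0 + (1−q)·4 ⟹ (-4) + 10q = 4 + (-4)q ⟹ q = 4/7.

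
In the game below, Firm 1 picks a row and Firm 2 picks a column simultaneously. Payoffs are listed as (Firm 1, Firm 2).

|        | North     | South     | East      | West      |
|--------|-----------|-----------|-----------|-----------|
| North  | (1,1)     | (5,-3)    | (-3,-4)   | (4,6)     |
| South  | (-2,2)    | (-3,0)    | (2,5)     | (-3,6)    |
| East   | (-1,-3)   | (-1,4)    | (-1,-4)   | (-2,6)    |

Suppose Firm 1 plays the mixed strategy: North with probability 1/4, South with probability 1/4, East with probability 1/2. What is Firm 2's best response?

Firm 2's best reply maximizes expected payoff against the mix.
North: (1/4)·1 + (1/4)·2 + (1/2)·(-3) = -3/4
South: (1/4)·(-3) + (1/4)·0 + (1/2)·4 = 5/4
East: (1/4)·(-4) + (1/4)·5 + (1/2)·(-4) = -7/4
West: (1/4)·6 + (1/4)·6 + (1/2)·6 = 6
Highest expected payoff is 6, from West.

West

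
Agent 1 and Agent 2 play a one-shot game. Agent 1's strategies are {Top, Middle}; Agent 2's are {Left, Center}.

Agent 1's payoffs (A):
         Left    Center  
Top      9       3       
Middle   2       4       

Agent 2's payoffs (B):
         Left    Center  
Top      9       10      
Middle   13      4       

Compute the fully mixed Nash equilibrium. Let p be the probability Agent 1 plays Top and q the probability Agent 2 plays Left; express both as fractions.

Each player's mixing probability is pinned down by making the *other* player indifferent.
Agent 2 indifferent between Left and Center: p·9 + (1−p)·13 = p·10 + (1−p)·4 ⟹ 13 + (-4)p = 4 + 6p ⟹ p = 9/10.
Agent 1 indifferent between Top and Middle: q·9 + (1−q)·3 = q·2 + (1−q)·4 ⟹ 3 + 6q = 4 + (-2)q ⟹ q = 1/8.

p = 9/10, q = 1/8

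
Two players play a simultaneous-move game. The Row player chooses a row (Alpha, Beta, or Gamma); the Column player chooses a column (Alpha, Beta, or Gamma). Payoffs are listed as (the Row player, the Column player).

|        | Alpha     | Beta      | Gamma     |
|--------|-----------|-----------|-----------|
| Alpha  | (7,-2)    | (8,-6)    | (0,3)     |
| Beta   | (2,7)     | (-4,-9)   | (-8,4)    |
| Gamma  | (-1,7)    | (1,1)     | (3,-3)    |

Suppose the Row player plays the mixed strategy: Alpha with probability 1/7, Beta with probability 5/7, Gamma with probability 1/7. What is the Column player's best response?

The Column player's best reply maximizes expected payoff against the mix.
Alpha: (1/7)·(-2) + (5/7)·7 + (1/7)·7 = 40/7
Beta: (1/7)·(-6) + (5/7)·(-9) + (1/7)·1 = -50/7
Gamma: (1/7)·3 + (5/7)·4 + (1/7)·(-3) = 20/7
Highest expected payoff is 40/7, from Alpha.

Alpha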